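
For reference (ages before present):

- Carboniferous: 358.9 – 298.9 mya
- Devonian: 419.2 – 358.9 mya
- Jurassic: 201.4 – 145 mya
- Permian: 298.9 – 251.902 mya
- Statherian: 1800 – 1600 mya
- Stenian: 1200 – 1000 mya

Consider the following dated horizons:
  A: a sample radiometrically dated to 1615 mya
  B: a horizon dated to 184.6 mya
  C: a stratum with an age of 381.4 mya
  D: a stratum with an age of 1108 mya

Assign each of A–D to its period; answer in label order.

A — Statherian; B — Jurassic; C — Devonian; D — Stenian

Match each age against the start–end ranges in the excerpt: A = 1615 Ma → Statherian (1800–1600); B = 184.6 Ma → Jurassic (201.4–145); C = 381.4 Ma → Devonian (419.2–358.9); D = 1108 Ma → Stenian (1200–1000).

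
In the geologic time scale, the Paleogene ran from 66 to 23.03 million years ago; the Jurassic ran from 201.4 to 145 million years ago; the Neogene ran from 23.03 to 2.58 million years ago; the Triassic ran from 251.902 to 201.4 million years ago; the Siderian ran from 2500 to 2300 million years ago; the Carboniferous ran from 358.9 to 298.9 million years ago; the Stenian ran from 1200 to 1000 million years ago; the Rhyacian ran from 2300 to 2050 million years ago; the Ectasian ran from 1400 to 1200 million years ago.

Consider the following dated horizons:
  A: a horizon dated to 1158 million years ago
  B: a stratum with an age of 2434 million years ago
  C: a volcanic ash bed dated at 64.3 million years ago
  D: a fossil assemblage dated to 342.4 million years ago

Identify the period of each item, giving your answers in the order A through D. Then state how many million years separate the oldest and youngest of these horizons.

A: 1158 Ma lies in 1200–1000 Ma, so Stenian.
B: 2434 Ma lies in 2500–2300 Ma, so Siderian.
C: 64.3 Ma lies in 66–23.03 Ma, so Paleogene.
D: 342.4 Ma lies in 358.9–298.9 Ma, so Carboniferous.
Oldest = 2434 Ma, youngest = 64.3 Ma → span 2369.7 Myr.

A — Stenian; B — Siderian; C — Paleogene; D — Carboniferous; span 2369.7 million years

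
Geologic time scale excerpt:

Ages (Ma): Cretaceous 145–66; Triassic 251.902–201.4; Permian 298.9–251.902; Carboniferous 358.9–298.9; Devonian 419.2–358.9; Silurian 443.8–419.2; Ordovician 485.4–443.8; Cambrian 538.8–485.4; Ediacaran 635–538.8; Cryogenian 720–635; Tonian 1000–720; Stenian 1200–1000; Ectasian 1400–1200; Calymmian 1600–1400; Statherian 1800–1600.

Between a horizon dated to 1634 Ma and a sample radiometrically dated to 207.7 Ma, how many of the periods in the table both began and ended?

12

The older date is 1634 Ma and the younger is 207.7 Ma.
Periods with start < 1634 and end > 207.7 Ma: Calymmian (1600–1400), Ectasian (1400–1200), Stenian (1200–1000), Tonian (1000–720), Cryogenian (720–635), Ediacaran (635–538.8), Cambrian (538.8–485.4), Ordovician (485.4–443.8), Silurian (443.8–419.2), Devonian (419.2–358.9), Carboniferous (358.9–298.9), Permian (298.9–251.902).
That is 12 complete periods.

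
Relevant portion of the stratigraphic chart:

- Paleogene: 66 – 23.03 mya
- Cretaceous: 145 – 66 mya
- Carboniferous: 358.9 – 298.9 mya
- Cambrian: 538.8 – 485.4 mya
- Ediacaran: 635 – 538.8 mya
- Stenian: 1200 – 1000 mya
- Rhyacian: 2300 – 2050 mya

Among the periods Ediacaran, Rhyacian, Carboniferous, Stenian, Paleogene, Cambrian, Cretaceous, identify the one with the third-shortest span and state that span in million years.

Carboniferous, 60 million years

Durations: Ediacaran 96.2; Rhyacian 250; Carboniferous 60; Stenian 200; Paleogene 42.97; Cambrian 53.4; Cretaceous 79 Myr.
Sorted shortest-first: Paleogene (42.97), Cambrian (53.4), Carboniferous (60), Cretaceous (79), Ediacaran (96.2), Stenian (200), Rhyacian (250).
The third shortest is Carboniferous at 60 Myr.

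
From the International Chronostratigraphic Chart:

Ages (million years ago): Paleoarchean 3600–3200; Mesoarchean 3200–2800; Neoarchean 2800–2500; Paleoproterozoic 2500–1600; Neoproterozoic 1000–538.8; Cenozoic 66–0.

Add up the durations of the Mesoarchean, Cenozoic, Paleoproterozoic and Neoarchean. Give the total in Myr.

1666 million years

Each duration: Mesoarchean = 400; Cenozoic = 66; Paleoproterozoic = 900; Neoarchean = 300.
Sum: 400 + 66 + 900 + 300 = 1666 Myr.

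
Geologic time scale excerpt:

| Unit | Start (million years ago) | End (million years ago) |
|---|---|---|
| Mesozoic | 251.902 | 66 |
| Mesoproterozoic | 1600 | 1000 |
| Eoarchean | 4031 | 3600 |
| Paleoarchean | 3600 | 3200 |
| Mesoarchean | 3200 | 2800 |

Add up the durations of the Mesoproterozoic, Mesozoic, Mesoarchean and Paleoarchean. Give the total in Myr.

Duration is start − end for each: (1600 − 1000) + (251.902 − 66) + (3200 − 2800) + (3600 − 3200).
That is 600 + 185.902 + 400 + 400, which totals 1585.902 million years.

1585.902 million years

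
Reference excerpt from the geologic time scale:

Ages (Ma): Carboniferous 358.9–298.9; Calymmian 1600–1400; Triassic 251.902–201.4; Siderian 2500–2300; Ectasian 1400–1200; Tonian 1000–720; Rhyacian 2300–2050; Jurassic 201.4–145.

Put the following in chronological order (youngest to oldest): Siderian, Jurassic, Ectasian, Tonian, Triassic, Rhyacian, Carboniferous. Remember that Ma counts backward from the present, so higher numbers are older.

Jurassic, Triassic, Carboniferous, Tonian, Ectasian, Rhyacian, Siderian

Sorting by start age (ascending Ma, since larger Ma = older): Jurassic start 201.4, Triassic start 251.902, Carboniferous start 358.9, Tonian start 1000, Ectasian start 1400, Rhyacian start 2300, Siderian start 2500.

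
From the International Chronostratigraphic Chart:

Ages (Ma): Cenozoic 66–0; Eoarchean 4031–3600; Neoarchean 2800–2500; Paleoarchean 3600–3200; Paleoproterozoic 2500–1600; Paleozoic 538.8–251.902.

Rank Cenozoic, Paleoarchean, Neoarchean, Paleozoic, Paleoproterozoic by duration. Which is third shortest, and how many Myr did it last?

Durations: Cenozoic 66; Paleoarchean 400; Neoarchean 300; Paleozoic 286.898; Paleoproterozoic 900 Myr.
Sorted shortest-first: Cenozoic (66), Paleozoic (286.898), Neoarchean (300), Paleoarchean (400), Paleoproterozoic (900).
The third shortest is Neoarchean at 300 Myr.

Neoarchean, 300 million years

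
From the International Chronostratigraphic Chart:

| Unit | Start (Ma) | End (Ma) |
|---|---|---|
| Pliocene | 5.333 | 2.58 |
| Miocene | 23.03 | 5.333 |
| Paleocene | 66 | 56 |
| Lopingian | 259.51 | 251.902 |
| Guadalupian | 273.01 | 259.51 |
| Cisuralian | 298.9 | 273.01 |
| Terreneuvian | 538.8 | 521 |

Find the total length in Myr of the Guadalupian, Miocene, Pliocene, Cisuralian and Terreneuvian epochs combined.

Each duration: Guadalupian = 13.5; Miocene = 17.697; Pliocene = 2.753; Cisuralian = 25.89; Terreneuvian = 17.8.
Sum: 13.5 + 17.697 + 2.753 + 25.89 + 17.8 = 77.64 Myr.

77.64 million years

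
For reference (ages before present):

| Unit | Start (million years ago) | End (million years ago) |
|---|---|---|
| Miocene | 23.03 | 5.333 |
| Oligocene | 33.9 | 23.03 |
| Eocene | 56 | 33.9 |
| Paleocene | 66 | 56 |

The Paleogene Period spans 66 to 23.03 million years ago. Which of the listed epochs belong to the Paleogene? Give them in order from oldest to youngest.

Paleocene, Eocene, Oligocene

Epochs with both bounds inside 66–23.03 Ma: Paleocene (66–56), Eocene (56–33.9), Oligocene (33.9–23.03).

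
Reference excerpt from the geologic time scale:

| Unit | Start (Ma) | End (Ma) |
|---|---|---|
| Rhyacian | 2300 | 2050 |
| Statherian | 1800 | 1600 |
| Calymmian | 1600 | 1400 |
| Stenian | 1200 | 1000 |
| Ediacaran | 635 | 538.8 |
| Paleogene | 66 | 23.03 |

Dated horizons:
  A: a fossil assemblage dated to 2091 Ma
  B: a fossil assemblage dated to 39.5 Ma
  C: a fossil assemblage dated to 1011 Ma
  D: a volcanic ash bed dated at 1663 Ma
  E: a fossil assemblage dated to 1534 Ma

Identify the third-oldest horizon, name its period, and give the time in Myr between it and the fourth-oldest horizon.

E, in the Calymmian; 523 million years to C

Larger Ma means older, so oldest first: A 2091 > D 1663 > E 1534 > C 1011 > B 39.5.
Counting 3 along gives E (1534 Ma); the excerpt puts that inside the Calymmian, 1600–1400 Ma.
Next in line is C (1011 Ma), and 1534 − 1011 = 523 Myr.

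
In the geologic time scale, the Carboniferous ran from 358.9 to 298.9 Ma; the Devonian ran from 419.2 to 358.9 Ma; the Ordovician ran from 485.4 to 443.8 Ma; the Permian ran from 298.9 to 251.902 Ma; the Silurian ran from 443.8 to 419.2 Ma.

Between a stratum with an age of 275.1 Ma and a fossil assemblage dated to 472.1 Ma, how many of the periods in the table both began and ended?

3

The older date is 472.1 Ma and the younger is 275.1 Ma.
Periods with start < 472.1 and end > 275.1 Ma: Silurian (443.8–419.2), Devonian (419.2–358.9), Carboniferous (358.9–298.9).
That is 3 complete periods.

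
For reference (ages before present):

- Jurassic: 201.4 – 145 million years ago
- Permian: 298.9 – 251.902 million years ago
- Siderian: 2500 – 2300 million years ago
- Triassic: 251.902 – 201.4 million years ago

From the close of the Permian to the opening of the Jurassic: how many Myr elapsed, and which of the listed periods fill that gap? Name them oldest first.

50.502 million years; Triassic

End of Permian = 251.902 Ma; start of Jurassic = 201.4 Ma.
Gap = 251.902 − 201.4 = 50.502 Myr.
Periods wholly inside 251.902–201.4 Ma: Triassic (251.902–201.4).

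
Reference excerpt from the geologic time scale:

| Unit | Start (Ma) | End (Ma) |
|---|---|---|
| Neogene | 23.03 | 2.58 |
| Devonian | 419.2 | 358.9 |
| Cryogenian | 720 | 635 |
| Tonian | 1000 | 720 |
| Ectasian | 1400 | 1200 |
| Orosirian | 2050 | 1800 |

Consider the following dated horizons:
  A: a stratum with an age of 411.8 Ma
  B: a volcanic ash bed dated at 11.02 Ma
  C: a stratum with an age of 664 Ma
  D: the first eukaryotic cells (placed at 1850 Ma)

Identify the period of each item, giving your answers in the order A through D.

A — Devonian; B — Neogene; C — Cryogenian; D — Orosirian

Match each age against the start–end ranges in the excerpt: A = 411.8 Ma → Devonian (419.2–358.9); B = 11.02 Ma → Neogene (23.03–2.58); C = 664 Ma → Cryogenian (720–635); D = 1850 Ma → Orosirian (2050–1800).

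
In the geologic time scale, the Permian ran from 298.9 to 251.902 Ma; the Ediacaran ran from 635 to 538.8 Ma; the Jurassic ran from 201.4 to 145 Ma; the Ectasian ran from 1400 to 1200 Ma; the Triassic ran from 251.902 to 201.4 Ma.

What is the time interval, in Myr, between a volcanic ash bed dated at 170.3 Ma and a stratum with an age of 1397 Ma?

1226.7 million years

1397 − 170.3 = 1226.7 million years.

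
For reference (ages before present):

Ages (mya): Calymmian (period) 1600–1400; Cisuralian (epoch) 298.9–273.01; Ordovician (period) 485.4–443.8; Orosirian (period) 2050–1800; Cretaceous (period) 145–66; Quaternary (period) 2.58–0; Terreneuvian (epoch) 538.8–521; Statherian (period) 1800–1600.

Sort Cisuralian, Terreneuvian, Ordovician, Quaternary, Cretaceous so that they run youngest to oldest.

Sorting by start age (ascending Ma, since larger Ma = older): Quaternary start 2.58, Cretaceous start 145, Cisuralian start 298.9, Ordovician start 485.4, Terreneuvian start 538.8.

Quaternary, Cretaceous, Cisuralian, Ordovician, Terreneuvian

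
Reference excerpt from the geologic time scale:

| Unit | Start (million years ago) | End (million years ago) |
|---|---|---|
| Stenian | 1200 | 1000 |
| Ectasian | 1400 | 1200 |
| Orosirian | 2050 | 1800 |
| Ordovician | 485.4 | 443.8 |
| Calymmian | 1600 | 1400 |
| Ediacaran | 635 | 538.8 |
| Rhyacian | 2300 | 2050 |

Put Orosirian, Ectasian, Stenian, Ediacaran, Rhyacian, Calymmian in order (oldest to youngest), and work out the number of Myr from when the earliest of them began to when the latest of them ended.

Rhyacian → Orosirian → Calymmian → Ectasian → Stenian → Ediacaran; total span 1761.2 Myr

From the excerpt: Orosirian 2050–1800; Ectasian 1400–1200; Stenian 1200–1000; Ediacaran 635–538.8; Rhyacian 2300–2050; Calymmian 1600–1400 (Ma).
Larger Ma is earlier, so the oldest is Rhyacian and the youngest is Ediacaran; oldest to youngest: Rhyacian, Orosirian, Calymmian, Ectasian, Stenian, Ediacaran.
Oldest start 2300 minus youngest end 538.8 gives 1761.2 Myr overall.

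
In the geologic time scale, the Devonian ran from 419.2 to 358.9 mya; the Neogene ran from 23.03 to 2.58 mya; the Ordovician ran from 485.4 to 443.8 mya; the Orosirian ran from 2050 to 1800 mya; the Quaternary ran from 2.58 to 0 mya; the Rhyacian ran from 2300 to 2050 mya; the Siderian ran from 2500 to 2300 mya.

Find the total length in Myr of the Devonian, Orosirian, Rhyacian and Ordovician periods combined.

601.9 million years

Each duration: Devonian = 60.3; Orosirian = 250; Rhyacian = 250; Ordovician = 41.6.
Sum: 60.3 + 250 + 250 + 41.6 = 601.9 Myr.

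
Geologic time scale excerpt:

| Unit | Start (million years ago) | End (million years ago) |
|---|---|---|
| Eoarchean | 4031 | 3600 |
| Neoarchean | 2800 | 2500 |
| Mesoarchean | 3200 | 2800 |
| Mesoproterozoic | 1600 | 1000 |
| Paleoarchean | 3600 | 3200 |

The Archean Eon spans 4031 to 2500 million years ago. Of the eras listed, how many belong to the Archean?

Eras inside 4031–2500 Ma: Eoarchean, Paleoarchean, Mesoarchean, Neoarchean — 4 in total.

4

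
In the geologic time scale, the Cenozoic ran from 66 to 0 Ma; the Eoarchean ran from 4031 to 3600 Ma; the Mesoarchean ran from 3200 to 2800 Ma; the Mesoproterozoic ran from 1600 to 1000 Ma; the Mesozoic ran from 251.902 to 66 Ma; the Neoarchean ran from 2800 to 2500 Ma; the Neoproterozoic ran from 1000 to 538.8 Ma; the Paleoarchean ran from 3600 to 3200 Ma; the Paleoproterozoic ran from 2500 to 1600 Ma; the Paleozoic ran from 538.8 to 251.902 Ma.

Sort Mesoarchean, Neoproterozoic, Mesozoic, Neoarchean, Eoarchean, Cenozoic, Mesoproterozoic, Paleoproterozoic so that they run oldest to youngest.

The oldest of these is Eoarchean (starts 4031 Ma) and the youngest is Cenozoic (ends 0 Ma).
In between, by decreasing start age: Mesoarchean (3200), Neoarchean (2800), Paleoproterozoic (2500), Mesoproterozoic (1600), Neoproterozoic (1000), Mesozoic (251.902).

Eoarchean, Mesoarchean, Neoarchean, Paleoproterozoic, Mesoproterozoic, Neoproterozoic, Mesozoic, Cenozoic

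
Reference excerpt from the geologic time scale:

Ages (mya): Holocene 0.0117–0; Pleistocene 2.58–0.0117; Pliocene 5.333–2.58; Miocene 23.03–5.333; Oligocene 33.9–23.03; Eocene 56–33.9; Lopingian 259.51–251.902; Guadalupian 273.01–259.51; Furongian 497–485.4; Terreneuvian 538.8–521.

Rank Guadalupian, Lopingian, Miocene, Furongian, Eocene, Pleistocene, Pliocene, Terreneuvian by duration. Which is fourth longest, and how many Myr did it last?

Durations: Guadalupian 13.5; Lopingian 7.608; Miocene 17.697; Furongian 11.6; Eocene 22.1; Pleistocene 2.5683; Pliocene 2.753; Terreneuvian 17.8 Myr.
Sorted longest-first: Eocene (22.1), Terreneuvian (17.8), Miocene (17.697), Guadalupian (13.5), Furongian (11.6), Lopingian (7.608), Pliocene (2.753), Pleistocene (2.5683).
The fourth longest is Guadalupian at 13.5 Myr.

Guadalupian, 13.5 million years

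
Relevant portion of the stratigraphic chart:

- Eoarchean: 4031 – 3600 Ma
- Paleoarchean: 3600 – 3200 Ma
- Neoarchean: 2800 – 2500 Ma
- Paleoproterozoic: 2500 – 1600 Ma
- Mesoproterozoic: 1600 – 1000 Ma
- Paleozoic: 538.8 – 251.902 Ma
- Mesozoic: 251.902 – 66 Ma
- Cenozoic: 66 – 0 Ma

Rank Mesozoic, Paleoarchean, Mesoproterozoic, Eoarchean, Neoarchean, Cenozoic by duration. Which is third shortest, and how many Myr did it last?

Neoarchean, 300 million years

Durations: Mesozoic 185.902; Paleoarchean 400; Mesoproterozoic 600; Eoarchean 431; Neoarchean 300; Cenozoic 66 Myr.
Sorted shortest-first: Cenozoic (66), Mesozoic (185.902), Neoarchean (300), Paleoarchean (400), Eoarchean (431), Mesoproterozoic (600).
The third shortest is Neoarchean at 300 Myr.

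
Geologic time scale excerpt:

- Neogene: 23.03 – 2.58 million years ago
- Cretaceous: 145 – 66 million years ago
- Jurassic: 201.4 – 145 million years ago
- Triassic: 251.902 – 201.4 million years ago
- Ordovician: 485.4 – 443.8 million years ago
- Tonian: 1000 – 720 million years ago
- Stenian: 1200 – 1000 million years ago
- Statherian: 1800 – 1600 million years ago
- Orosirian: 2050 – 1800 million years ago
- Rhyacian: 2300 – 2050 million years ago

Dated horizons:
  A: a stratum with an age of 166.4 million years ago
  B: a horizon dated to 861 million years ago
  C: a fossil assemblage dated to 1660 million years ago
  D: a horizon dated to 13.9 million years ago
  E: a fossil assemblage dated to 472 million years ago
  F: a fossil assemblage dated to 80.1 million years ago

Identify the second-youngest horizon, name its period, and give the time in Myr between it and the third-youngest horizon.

F, in the Cretaceous; 86.3 million years to A

Sorted youngest-first by Ma: D (13.9), F (80.1), A (166.4), E (472), B (861), C (1660).
The second youngest is F at 80.1 Ma, which lies in 145–66 Ma: the Cretaceous.
The third youngest is A at 166.4 Ma; separation = |80.1 − 166.4| = 86.3 Myr.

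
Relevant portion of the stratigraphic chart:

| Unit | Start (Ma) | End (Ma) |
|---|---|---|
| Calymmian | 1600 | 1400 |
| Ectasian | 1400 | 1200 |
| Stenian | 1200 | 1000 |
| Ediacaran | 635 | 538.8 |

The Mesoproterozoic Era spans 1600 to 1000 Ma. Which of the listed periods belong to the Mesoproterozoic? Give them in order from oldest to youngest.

Calymmian, Ectasian, Stenian

Periods with both bounds inside 1600–1000 Ma: Calymmian (1600–1400), Ectasian (1400–1200), Stenian (1200–1000).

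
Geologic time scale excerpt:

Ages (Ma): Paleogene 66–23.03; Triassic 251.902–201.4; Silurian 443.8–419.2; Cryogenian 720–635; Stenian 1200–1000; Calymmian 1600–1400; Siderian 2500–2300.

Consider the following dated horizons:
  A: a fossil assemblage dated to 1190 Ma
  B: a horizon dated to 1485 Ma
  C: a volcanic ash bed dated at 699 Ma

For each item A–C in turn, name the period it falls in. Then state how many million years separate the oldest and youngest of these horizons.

A — Stenian; B — Calymmian; C — Cryogenian; span 786 million years

A: 1190 Ma lies in 1200–1000 Ma, so Stenian.
B: 1485 Ma lies in 1600–1400 Ma, so Calymmian.
C: 699 Ma lies in 720–635 Ma, so Cryogenian.
Oldest = 1485 Ma, youngest = 699 Ma → span 786 Myr.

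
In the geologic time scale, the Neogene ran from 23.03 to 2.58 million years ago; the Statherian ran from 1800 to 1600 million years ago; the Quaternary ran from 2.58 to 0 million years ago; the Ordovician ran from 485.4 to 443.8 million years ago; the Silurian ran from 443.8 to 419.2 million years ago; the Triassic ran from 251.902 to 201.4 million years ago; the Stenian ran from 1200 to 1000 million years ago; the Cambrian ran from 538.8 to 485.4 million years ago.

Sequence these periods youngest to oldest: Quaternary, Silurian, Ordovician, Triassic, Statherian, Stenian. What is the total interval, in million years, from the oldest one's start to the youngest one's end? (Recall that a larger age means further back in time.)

Quaternary → Triassic → Silurian → Ordovician → Stenian → Statherian; total span 1800 Myr

From the excerpt: Quaternary 2.58–0; Silurian 443.8–419.2; Ordovician 485.4–443.8; Triassic 251.902–201.4; Statherian 1800–1600; Stenian 1200–1000 (Ma).
Larger Ma is earlier, so the oldest is Statherian and the youngest is Quaternary; youngest to oldest: Quaternary, Triassic, Silurian, Ordovician, Stenian, Statherian.
Oldest start 1800 minus youngest end 0 gives 1800 Myr overall.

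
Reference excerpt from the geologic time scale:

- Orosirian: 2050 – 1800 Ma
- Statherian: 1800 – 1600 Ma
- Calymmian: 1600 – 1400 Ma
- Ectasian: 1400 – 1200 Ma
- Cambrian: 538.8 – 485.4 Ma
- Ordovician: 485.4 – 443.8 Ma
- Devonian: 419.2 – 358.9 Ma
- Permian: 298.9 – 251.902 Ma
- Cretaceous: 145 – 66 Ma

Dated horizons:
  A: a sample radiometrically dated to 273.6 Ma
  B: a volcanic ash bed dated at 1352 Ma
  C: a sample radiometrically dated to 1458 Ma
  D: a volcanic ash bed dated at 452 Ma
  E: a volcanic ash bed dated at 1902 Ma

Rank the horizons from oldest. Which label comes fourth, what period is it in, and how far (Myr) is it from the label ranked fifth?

D, in the Ordovician; 178.4 million years to A

Larger Ma means older, so oldest first: E 1902 > C 1458 > B 1352 > D 452 > A 273.6.
Counting 4 along gives D (452 Ma); the excerpt puts that inside the Ordovician, 485.4–443.8 Ma.
Next in line is A (273.6 Ma), and 452 − 273.6 = 178.4 Myr.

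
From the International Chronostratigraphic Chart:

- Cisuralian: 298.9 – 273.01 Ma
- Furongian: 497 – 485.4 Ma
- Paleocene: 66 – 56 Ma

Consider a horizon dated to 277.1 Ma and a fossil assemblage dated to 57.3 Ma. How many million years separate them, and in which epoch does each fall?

Elapsed time: 277.1 − 57.3 = 219.8 Myr.
277.1 Ma lies within 298.9–273.01 Ma: Cisuralian.
57.3 Ma lies within 66–56 Ma: Paleocene.

219.8 million years apart; the first in the Cisuralian, the second in the Paleocene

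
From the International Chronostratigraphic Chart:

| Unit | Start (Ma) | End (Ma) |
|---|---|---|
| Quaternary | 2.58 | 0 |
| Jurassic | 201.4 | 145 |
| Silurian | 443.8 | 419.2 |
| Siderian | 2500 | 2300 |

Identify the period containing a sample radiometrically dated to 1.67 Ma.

1.67 Ma lies between 2.58 and 0 Ma, so it falls in the Quaternary.

Quaternary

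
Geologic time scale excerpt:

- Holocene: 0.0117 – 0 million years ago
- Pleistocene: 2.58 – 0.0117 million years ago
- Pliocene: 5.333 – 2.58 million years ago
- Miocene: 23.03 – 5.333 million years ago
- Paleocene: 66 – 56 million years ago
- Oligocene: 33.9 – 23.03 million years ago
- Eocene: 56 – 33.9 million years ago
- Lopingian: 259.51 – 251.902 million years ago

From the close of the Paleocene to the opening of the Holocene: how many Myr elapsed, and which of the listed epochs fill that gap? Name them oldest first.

End of Paleocene = 56 Ma; start of Holocene = 0.0117 Ma.
Gap = 56 − 0.0117 = 55.9883 Myr.
Epochs wholly inside 56–0.0117 Ma: Eocene (56–33.9), Oligocene (33.9–23.03), Miocene (23.03–5.333), Pliocene (5.333–2.58), Pleistocene (2.58–0.0117).

55.9883 million years; Eocene, Oligocene, Miocene, Pliocene, Pleistocene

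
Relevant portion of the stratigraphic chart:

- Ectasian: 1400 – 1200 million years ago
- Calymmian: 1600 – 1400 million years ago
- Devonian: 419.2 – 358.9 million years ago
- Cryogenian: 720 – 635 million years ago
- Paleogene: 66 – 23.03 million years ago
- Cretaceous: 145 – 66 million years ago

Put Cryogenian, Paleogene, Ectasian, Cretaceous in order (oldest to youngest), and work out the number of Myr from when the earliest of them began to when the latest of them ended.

From the excerpt: Cryogenian 720–635; Paleogene 66–23.03; Ectasian 1400–1200; Cretaceous 145–66 (Ma).
Larger Ma is earlier, so the oldest is Ectasian and the youngest is Paleogene; oldest to youngest: Ectasian, Cryogenian, Cretaceous, Paleogene.
Oldest start 1400 minus youngest end 23.03 gives 1376.97 Myr overall.

Ectasian, Cryogenian, Cretaceous, Paleogene; total span 1376.97 Myr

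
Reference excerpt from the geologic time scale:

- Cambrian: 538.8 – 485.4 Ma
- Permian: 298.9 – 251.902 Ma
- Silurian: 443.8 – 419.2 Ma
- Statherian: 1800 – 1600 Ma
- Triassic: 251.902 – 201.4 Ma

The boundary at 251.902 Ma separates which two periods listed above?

The Permian ends at 251.902 Ma and the Triassic begins at 251.902 Ma, so they share that boundary.

Permian and Triassic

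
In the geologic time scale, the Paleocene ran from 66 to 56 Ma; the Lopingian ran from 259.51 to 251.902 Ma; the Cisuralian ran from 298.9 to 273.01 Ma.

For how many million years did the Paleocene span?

66 − 56 = 10 million years.

10 million years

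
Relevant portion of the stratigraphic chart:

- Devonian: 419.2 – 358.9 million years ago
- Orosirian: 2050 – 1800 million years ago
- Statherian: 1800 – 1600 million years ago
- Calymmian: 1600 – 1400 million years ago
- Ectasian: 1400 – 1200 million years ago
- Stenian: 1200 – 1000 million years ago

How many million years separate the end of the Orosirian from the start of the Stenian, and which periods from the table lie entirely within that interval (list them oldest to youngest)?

End of Orosirian = 1800 Ma; start of Stenian = 1200 Ma.
Gap = 1800 − 1200 = 600 Myr.
Periods wholly inside 1800–1200 Ma: Statherian (1800–1600), Calymmian (1600–1400), Ectasian (1400–1200).

600 million years; Statherian, Calymmian, Ectasian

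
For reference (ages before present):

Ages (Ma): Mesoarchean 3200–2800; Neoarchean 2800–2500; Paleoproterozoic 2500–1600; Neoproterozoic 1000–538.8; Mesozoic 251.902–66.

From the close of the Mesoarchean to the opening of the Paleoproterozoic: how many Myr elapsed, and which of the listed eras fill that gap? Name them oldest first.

End of Mesoarchean = 2800 Ma; start of Paleoproterozoic = 2500 Ma.
Gap = 2800 − 2500 = 300 Myr.
Eras wholly inside 2800–2500 Ma: Neoarchean (2800–2500).

300 million years; Neoarchean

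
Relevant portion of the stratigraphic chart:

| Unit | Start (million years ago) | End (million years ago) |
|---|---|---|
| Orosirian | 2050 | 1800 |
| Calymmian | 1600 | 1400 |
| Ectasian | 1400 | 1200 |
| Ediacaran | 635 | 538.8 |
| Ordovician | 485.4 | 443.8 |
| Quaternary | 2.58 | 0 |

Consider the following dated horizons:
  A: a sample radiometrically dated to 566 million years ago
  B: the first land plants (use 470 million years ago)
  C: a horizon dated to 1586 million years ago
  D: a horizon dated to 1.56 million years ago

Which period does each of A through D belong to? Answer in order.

A — Ediacaran; B — Ordovician; C — Calymmian; D — Quaternary

Match each age against the start–end ranges in the excerpt: A = 566 Ma → Ediacaran (635–538.8); B = 470 Ma → Ordovician (485.4–443.8); C = 1586 Ma → Calymmian (1600–1400); D = 1.56 Ma → Quaternary (2.58–0).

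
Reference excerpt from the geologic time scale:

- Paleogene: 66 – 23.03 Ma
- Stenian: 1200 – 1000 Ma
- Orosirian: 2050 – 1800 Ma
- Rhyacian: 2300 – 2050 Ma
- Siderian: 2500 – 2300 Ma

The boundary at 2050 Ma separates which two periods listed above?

The Rhyacian ends at 2050 Ma and the Orosirian begins at 2050 Ma, so they share that boundary.

Rhyacian and Orosirian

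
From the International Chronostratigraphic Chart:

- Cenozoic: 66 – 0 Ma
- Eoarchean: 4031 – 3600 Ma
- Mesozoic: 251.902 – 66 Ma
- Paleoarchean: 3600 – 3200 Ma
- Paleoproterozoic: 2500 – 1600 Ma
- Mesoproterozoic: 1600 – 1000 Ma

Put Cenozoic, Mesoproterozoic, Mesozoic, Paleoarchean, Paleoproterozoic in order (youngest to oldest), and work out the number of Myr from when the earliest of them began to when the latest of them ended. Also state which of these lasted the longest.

Start ages (Ma): Paleoarchean 3600, Paleoproterozoic 2500, Mesoproterozoic 1600, Mesozoic 251.902, Cenozoic 66.
Ordered youngest to oldest: Cenozoic, Mesozoic, Mesoproterozoic, Paleoproterozoic, Paleoarchean.
Span = 3600 − 0 = 3600 Myr.
Durations: Paleoarchean 400, Paleoproterozoic 900, Cenozoic 66, Mesoproterozoic 600, Mesozoic 185.902 → longest is Paleoproterozoic (900 Myr).

Cenozoic → Mesozoic → Mesoproterozoic → Paleoproterozoic → Paleoarchean; total span 3600 Myr; longest is Paleoproterozoic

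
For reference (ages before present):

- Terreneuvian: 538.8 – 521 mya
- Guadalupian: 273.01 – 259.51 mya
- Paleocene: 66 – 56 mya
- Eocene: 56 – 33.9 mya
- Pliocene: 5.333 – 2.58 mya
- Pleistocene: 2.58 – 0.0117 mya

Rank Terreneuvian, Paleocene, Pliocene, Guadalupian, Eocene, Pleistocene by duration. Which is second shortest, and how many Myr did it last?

Durations: Terreneuvian 17.8; Paleocene 10; Pliocene 2.753; Guadalupian 13.5; Eocene 22.1; Pleistocene 2.5683 Myr.
Sorted shortest-first: Pleistocene (2.5683), Pliocene (2.753), Paleocene (10), Guadalupian (13.5), Terreneuvian (17.8), Eocene (22.1).
The second shortest is Pliocene at 2.753 Myr.

Pliocene, 2.753 million years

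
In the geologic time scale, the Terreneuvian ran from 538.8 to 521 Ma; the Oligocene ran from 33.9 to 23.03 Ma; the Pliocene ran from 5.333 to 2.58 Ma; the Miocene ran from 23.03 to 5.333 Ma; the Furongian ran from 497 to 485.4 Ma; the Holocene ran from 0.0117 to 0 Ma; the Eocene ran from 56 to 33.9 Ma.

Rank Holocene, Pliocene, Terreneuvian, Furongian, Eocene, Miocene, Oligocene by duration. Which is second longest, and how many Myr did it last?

Durations: Holocene 0.0117; Pliocene 2.753; Terreneuvian 17.8; Furongian 11.6; Eocene 22.1; Miocene 17.697; Oligocene 10.87 Myr.
Sorted longest-first: Eocene (22.1), Terreneuvian (17.8), Miocene (17.697), Furongian (11.6), Oligocene (10.87), Pliocene (2.753), Holocene (0.0117).
The second longest is Terreneuvian at 17.8 Myr.

Terreneuvian, 17.8 million years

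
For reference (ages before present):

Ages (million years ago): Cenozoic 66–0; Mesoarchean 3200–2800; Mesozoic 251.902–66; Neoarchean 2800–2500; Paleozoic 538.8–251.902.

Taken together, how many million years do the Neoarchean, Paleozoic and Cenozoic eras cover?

652.898 million years

Duration is start − end for each: (2800 − 2500) + (538.8 − 251.902) + (66 − 0).
That is 300 + 286.898 + 66, which totals 652.898 million years.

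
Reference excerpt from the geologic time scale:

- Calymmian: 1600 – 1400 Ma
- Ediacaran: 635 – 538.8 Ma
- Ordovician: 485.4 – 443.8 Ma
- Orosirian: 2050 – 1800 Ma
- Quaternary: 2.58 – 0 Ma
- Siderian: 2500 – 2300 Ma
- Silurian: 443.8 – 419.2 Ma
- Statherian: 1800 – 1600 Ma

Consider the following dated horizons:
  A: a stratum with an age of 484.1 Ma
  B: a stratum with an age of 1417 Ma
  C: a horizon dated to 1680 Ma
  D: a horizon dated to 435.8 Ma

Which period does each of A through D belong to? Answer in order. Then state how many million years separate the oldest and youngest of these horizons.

Match each age against the start–end ranges in the excerpt: A = 484.1 Ma → Ordovician (485.4–443.8); B = 1417 Ma → Calymmian (1600–1400); C = 1680 Ma → Statherian (1800–1600); D = 435.8 Ma → Silurian (443.8–419.2).
The largest age is 1680 Ma and the smallest is 435.8 Ma; their difference is 1244.2 Myr.

A — Ordovician; B — Calymmian; C — Statherian; D — Silurian; span 1244.2 million years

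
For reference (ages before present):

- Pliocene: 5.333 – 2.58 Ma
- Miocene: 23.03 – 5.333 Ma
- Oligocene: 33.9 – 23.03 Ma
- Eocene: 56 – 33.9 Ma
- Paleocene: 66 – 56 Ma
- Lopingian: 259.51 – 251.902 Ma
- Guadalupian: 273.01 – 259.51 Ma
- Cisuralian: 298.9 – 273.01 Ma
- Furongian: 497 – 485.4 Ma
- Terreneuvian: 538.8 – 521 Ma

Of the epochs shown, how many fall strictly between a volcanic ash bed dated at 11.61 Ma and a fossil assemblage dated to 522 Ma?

522 Ma sits inside the Terreneuvian (538.8–521) and 11.61 Ma inside the Miocene (23.03–5.333); neither of those is wholly between the two dates.
The listed epochs lying completely between them are Furongian, Cisuralian, Guadalupian, Lopingian, Paleocene, Eocene, Oligocene — 7 in all.

7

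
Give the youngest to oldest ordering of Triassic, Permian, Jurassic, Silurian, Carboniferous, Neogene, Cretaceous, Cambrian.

Neogene, Cretaceous, Jurassic, Triassic, Permian, Carboniferous, Silurian, Cambrian

Group by era (each group listed oldest first) — Paleozoic: Cambrian, Silurian, Carboniferous, Permian; Mesozoic: Triassic, Jurassic, Cretaceous; Cenozoic: Neogene. The eras run Paleozoic → Mesozoic → Cenozoic. Concatenating the groups in that era order and then reversing gives youngest to oldest.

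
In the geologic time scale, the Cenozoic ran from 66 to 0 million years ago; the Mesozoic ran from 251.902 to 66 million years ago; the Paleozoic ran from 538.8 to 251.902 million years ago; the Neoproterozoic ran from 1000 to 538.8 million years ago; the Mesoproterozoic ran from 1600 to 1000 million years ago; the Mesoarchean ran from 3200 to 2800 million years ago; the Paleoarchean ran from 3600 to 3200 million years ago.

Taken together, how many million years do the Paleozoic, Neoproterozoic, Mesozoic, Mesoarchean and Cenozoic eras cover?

Each duration: Paleozoic = 286.898; Neoproterozoic = 461.2; Mesozoic = 185.902; Mesoarchean = 400; Cenozoic = 66.
Sum: 286.898 + 461.2 + 185.902 + 400 + 66 = 1400 Myr.

1400 million years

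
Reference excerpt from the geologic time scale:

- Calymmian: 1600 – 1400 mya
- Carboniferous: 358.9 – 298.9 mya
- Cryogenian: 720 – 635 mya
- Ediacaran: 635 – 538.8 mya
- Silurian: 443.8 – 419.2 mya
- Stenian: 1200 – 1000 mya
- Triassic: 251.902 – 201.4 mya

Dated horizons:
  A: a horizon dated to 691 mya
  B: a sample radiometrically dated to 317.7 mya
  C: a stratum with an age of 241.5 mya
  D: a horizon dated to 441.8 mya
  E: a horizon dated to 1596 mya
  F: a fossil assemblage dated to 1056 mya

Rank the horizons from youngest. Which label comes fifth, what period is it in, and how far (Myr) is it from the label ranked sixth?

F, in the Stenian; 540 million years to E

Smaller Ma means younger, so youngest first: C 241.5 < B 317.7 < D 441.8 < A 691 < F 1056 < E 1596.
Counting 5 along gives F (1056 Ma); the excerpt puts that inside the Stenian, 1200–1000 Ma.
Next in line is E (1596 Ma), and 1596 − 1056 = 540 Myr.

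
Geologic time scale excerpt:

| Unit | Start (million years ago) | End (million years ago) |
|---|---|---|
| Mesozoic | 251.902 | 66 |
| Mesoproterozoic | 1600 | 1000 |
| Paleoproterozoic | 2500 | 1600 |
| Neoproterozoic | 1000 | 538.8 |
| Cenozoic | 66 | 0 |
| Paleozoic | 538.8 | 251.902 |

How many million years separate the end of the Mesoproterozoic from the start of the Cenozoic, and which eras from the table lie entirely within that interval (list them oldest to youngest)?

934 million years; Neoproterozoic, Paleozoic, Mesozoic

End of Mesoproterozoic = 1000 Ma; start of Cenozoic = 66 Ma.
Gap = 1000 − 66 = 934 Myr.
Eras wholly inside 1000–66 Ma: Neoproterozoic (1000–538.8), Paleozoic (538.8–251.902), Mesozoic (251.902–66).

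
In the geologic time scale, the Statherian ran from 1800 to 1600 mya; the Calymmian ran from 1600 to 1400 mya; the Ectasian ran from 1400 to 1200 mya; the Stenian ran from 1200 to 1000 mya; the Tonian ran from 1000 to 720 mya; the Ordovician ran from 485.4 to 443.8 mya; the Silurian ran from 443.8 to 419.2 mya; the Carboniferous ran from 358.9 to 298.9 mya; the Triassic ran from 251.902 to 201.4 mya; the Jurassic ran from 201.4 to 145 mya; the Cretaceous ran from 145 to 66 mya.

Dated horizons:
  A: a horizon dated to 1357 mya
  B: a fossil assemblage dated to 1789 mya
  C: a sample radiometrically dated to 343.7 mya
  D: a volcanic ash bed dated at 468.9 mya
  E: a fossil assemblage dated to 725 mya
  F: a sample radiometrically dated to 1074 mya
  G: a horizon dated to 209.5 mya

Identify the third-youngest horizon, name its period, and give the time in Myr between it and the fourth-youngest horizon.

Sorted youngest-first by Ma: G (209.5), C (343.7), D (468.9), E (725), F (1074), A (1357), B (1789).
The third youngest is D at 468.9 Ma, which lies in 485.4–443.8 Ma: the Ordovician.
The fourth youngest is E at 725 Ma; separation = |468.9 − 725| = 256.1 Myr.

D, in the Ordovician; 256.1 million years to E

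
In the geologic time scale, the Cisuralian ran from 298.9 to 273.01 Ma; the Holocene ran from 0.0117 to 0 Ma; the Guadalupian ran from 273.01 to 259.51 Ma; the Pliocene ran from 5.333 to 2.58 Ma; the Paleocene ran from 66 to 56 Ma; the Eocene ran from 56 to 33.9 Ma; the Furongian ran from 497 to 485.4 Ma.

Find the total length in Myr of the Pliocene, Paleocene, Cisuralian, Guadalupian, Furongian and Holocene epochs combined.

63.7547 million years

Each duration: Pliocene = 2.753; Paleocene = 10; Cisuralian = 25.89; Guadalupian = 13.5; Furongian = 11.6; Holocene = 0.0117.
Sum: 2.753 + 10 + 25.89 + 13.5 + 11.6 + 0.0117 = 63.7547 Myr.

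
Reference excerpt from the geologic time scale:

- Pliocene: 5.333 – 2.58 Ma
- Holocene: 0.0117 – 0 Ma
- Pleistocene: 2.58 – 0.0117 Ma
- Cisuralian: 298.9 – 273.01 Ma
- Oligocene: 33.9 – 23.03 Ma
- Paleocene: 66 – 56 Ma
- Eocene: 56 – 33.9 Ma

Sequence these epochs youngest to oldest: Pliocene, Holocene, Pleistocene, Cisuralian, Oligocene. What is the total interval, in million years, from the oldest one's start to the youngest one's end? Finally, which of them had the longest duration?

Start ages (Ma): Cisuralian 298.9, Oligocene 33.9, Pliocene 5.333, Pleistocene 2.58, Holocene 0.0117.
Ordered youngest to oldest: Holocene, Pleistocene, Pliocene, Oligocene, Cisuralian.
Span = 298.9 − 0 = 298.9 Myr.
Durations: Cisuralian 25.89, Pleistocene 2.5683, Holocene 0.0117, Pliocene 2.753, Oligocene 10.87 → longest is Cisuralian (25.89 Myr).

Holocene → Pleistocene → Pliocene → Oligocene → Cisuralian; total span 298.9 Myr; longest is Cisuralian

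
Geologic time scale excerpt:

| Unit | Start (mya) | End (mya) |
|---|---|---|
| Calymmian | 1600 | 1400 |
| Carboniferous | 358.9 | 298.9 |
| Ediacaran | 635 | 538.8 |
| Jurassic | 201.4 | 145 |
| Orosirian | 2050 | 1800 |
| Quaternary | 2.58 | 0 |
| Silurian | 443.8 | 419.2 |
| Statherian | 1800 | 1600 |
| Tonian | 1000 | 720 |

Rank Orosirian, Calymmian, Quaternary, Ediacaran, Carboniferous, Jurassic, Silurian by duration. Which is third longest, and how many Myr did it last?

Ediacaran, 96.2 million years

Durations: Orosirian 250; Calymmian 200; Quaternary 2.58; Ediacaran 96.2; Carboniferous 60; Jurassic 56.4; Silurian 24.6 Myr.
Sorted longest-first: Orosirian (250), Calymmian (200), Ediacaran (96.2), Carboniferous (60), Jurassic (56.4), Silurian (24.6), Quaternary (2.58).
The third longest is Ediacaran at 96.2 Myr.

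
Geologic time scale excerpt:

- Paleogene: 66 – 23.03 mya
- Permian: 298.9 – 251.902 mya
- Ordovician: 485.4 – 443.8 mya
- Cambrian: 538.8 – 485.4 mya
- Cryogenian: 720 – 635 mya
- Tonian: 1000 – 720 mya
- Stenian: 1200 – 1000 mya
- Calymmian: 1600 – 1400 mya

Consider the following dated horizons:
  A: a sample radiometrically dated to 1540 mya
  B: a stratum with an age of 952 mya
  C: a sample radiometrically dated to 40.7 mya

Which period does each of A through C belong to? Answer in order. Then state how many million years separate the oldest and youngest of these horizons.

A — Calymmian; B — Tonian; C — Paleogene; span 1499.3 million years

Match each age against the start–end ranges in the excerpt: A = 1540 Ma → Calymmian (1600–1400); B = 952 Ma → Tonian (1000–720); C = 40.7 Ma → Paleogene (66–23.03).
The largest age is 1540 Ma and the smallest is 40.7 Ma; their difference is 1499.3 Myr.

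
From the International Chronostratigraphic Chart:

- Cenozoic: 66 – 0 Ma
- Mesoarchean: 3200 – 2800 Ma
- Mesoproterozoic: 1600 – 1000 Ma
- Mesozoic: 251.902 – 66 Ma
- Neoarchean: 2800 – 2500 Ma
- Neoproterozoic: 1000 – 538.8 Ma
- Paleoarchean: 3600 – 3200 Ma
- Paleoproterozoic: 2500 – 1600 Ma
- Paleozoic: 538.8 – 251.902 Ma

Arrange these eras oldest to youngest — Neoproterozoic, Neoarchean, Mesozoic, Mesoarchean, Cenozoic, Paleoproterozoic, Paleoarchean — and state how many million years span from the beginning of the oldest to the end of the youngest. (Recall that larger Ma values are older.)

Paleoarchean → Mesoarchean → Neoarchean → Paleoproterozoic → Neoproterozoic → Mesozoic → Cenozoic; total span 3600 Myr

Start ages (Ma): Paleoarchean 3600, Mesoarchean 3200, Neoarchean 2800, Paleoproterozoic 2500, Neoproterozoic 1000, Mesozoic 251.902, Cenozoic 66.
Ordered oldest to youngest: Paleoarchean, Mesoarchean, Neoarchean, Paleoproterozoic, Neoproterozoic, Mesozoic, Cenozoic.
Span = 3600 − 0 = 3600 Myr.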